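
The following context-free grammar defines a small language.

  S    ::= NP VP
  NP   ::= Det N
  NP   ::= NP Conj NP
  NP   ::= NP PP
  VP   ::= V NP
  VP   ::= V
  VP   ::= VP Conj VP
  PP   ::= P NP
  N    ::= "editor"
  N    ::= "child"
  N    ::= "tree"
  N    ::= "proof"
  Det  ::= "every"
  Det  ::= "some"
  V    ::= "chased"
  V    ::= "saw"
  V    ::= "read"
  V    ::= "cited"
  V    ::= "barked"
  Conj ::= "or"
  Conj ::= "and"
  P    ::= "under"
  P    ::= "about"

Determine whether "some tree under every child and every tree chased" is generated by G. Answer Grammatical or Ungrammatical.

Grammatical

S
  NP
    NP
      NP
        Det: some
        N: tree
      PP
        P: under
        NP
          Det: every
          N: child
    Conj: and
    NP
      Det: every
      N: tree
  VP
    V: chased
Each bracket corresponds to one application of a listed rule, so the string is derivable from S.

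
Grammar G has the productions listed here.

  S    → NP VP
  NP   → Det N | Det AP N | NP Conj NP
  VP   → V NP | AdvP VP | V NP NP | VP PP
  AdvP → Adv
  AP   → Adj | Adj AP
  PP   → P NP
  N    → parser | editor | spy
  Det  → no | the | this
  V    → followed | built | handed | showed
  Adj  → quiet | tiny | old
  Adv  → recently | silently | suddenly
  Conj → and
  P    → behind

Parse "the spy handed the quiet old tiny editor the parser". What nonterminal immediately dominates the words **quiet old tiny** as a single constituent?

AP

S
  NP
    Det: the
    N: spy
  VP
    V: handed
    NP
      Det: the
      AP
        Adj: quiet
        AP
          Adj: old
          AP
            Adj: tiny
      N: editor
    NP
      Det: the
      N: parser
The span 'quiet old tiny' is the AP node built by AP → Adj AP.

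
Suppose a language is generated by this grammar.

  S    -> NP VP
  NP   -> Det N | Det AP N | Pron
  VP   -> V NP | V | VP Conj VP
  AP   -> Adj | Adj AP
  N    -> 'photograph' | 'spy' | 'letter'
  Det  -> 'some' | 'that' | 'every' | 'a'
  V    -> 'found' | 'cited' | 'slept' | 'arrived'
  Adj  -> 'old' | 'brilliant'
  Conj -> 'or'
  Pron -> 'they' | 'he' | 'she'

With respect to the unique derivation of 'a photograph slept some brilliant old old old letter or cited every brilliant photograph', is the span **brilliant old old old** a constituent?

Yes

[S [NP [Det a] [N photograph]] [VP [VP [V slept] [NP [Det some] [AP [Adj brilliant] [AP [Adj old] [AP [Adj old] [AP [Adj old]]]]] [N letter]]] [Conj or] [VP [V cited] [NP [Det every] [AP [Adj brilliant]] [N photograph]]]]]
The words 'brilliant old old old' are exhaustively dominated by a single AP node (built by AP → Adj AP), so they form a constituent.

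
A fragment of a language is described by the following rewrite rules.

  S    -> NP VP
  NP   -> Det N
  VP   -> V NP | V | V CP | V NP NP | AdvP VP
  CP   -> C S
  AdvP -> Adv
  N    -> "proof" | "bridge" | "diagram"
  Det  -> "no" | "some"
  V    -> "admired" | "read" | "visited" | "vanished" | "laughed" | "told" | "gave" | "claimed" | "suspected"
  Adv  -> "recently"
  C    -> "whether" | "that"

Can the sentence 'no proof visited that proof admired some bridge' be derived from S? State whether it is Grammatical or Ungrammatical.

Ungrammatical

A C word can never sit immediately before an N word in any string this grammar generates, so the substring 'that proof' rules out a derivation.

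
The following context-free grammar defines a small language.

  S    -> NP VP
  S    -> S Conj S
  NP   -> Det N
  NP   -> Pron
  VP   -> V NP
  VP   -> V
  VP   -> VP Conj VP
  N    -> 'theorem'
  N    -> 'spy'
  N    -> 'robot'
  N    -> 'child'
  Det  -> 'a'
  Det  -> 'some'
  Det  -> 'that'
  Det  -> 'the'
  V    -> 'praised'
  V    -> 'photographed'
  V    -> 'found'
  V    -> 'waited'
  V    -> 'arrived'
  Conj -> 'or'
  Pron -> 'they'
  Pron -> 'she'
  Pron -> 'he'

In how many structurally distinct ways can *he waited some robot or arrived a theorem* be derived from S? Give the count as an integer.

1

[S [NP [Pron he]] [VP [VP [V waited] [NP [Det some] [N robot]]] [Conj or] [VP [V arrived] [NP [Det a] [N theorem]]]]]
No rule offers an alternative attachment or grouping for any span, so this is the only derivation.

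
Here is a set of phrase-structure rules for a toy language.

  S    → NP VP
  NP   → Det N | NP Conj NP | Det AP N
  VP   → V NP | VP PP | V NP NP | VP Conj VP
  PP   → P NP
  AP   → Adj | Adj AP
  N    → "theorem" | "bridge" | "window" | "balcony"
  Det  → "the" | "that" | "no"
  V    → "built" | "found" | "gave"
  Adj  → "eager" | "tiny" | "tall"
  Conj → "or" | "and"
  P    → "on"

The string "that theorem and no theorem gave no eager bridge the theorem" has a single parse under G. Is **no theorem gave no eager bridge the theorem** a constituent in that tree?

[S [NP [NP [Det that] [N theorem]] [Conj and] [NP [Det no] [N theorem]]] [VP [V gave] [NP [Det no] [AP [Adj eager]] [N bridge]] [NP [Det the] [N theorem]]]]
The smallest constituent containing 'no theorem gave no eager bridge the theorem' is the S spanning 'that theorem and no theorem gave no eager bridge the theorem'; no single node in the tree dominates exactly the given words.

No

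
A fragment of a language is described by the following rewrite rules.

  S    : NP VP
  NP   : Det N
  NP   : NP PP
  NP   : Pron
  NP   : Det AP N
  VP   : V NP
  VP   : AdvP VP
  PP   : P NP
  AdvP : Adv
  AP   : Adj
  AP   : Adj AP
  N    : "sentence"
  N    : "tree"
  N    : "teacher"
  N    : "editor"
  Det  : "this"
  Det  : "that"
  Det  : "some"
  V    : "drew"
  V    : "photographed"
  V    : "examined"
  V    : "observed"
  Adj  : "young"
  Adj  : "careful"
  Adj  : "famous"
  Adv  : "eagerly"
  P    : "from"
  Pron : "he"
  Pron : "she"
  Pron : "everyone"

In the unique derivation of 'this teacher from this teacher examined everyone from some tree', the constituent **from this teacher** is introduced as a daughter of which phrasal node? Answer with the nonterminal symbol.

NP

S
  NP
    NP
      Det: this
      N: teacher
    PP
      P: from
      NP
        Det: this
        N: teacher
  VP
    V: examined
    NP
      NP
        Pron: everyone
      PP
        P: from
        NP
          Det: some
          N: tree
The span 'from this teacher' is the PP node built by PP → P NP.
Its mother is the NP built by NP → NP PP.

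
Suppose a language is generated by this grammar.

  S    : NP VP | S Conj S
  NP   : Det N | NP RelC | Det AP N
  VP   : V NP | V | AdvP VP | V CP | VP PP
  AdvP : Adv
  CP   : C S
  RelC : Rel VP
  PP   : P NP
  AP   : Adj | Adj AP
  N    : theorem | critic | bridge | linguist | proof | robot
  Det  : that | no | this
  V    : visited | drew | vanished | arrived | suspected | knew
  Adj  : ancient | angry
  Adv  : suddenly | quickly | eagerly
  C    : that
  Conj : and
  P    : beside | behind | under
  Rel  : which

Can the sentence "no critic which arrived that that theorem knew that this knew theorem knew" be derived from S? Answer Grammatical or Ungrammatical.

Ungrammatical

A Det word can never sit immediately before a V word in any string this grammar generates, so the substring 'this knew' rules out a derivation.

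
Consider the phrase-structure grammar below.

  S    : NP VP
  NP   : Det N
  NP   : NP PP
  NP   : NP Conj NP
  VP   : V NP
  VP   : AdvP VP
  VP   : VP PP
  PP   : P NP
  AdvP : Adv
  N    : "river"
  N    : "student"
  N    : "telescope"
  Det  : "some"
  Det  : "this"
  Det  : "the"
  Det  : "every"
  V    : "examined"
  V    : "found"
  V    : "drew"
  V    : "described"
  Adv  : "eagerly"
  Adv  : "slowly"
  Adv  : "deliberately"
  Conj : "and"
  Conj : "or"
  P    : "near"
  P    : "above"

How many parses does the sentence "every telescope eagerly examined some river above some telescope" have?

Two of the 3 distinct bracketings:
[S [NP [Det every] [N telescope]] [VP [AdvP [Adv eagerly]] [VP [V examined] [NP [NP [Det some] [N river]] [PP [P above] [NP [Det some] [N telescope]]]]]]]
[S [NP [Det every] [N telescope]] [VP [AdvP [Adv eagerly]] [VP [VP [V examined] [NP [Det some] [N river]]] [PP [P above] [NP [Det some] [N telescope]]]]]]
The difference turns on whether NP → NP PP is used at the relevant span, versus an alternative expansion of NP.

3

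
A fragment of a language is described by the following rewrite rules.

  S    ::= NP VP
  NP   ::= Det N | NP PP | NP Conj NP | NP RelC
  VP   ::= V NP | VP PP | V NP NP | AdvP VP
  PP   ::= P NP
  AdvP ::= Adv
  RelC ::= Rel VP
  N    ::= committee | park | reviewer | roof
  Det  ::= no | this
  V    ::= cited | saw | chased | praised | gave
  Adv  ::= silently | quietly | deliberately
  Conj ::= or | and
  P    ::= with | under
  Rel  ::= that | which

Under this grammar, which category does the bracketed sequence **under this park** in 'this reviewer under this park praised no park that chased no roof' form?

[S [NP [NP [Det this] [N reviewer]] [PP [P under] [NP [Det this] [N park]]]] [VP [V praised] [NP [NP [Det no] [N park]] [RelC [Rel that] [VP [V chased] [NP [Det no] [N roof]]]]]]]
The span 'under this park' is the PP node built by PP → P NP.

PP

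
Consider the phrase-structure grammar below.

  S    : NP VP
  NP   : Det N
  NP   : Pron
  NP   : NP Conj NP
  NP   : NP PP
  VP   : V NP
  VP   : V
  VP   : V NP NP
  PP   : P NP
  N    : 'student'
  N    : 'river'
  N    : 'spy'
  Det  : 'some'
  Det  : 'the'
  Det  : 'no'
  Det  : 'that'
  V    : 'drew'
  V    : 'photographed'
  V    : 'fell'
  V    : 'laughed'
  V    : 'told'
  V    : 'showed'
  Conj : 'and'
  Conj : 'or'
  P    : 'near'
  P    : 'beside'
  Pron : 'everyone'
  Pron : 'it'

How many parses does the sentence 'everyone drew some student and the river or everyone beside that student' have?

5

Two of the 5 distinct bracketings:
[S [NP [Pron everyone]] [VP [V drew] [NP [NP [Det some] [N student]] [Conj and] [NP [NP [Det the] [N river]] [Conj or] [NP [NP [Pron everyone]] [PP [P beside] [NP [Det that] [N student]]]]]]]]
[S [NP [Pron everyone]] [VP [V drew] [NP [NP [Det some] [N student]] [Conj and] [NP [NP [NP [Det the] [N river]] [Conj or] [NP [Pron everyone]]] [PP [P beside] [NP [Det that] [N student]]]]]]]
The trees differ in how a recursive rule is bracketed over the same span.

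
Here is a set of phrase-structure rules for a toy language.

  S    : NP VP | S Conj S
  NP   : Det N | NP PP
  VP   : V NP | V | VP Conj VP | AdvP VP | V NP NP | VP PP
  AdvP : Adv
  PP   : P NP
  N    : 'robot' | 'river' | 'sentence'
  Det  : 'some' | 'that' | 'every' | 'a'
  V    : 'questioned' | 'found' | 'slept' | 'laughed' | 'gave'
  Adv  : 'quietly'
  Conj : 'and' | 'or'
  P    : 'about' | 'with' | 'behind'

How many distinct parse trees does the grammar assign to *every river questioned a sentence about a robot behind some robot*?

Two of the 5 distinct bracketings:
[S [NP [Det every] [N river]] [VP [V questioned] [NP [NP [Det a] [N sentence]] [PP [P about] [NP [NP [Det a] [N robot]] [PP [P behind] [NP [Det some] [N robot]]]]]]]]
[S [NP [Det every] [N river]] [VP [V questioned] [NP [NP [NP [Det a] [N sentence]] [PP [P about] [NP [Det a] [N robot]]]] [PP [P behind] [NP [Det some] [N robot]]]]]]
The trees differ in how a recursive rule is bracketed over the same span.

5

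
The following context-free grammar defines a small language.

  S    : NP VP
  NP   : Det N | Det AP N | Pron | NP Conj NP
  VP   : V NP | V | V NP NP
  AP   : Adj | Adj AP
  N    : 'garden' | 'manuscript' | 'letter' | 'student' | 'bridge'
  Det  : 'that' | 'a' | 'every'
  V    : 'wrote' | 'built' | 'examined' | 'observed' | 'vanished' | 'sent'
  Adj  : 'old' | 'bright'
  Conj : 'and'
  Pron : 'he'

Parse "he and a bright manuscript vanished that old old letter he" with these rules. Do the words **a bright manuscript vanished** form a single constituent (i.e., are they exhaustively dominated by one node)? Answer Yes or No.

No

[S [NP [NP [Pron he]] [Conj and] [NP [Det a] [AP [Adj bright]] [N manuscript]]] [VP [V vanished] [NP [Det that] [AP [Adj old] [AP [Adj old]]] [N letter]] [NP [Pron he]]]]
The smallest constituent containing 'a bright manuscript vanished' is the S spanning 'he and a bright manuscript vanished that old old letter he'; no single node in the tree dominates exactly the given words.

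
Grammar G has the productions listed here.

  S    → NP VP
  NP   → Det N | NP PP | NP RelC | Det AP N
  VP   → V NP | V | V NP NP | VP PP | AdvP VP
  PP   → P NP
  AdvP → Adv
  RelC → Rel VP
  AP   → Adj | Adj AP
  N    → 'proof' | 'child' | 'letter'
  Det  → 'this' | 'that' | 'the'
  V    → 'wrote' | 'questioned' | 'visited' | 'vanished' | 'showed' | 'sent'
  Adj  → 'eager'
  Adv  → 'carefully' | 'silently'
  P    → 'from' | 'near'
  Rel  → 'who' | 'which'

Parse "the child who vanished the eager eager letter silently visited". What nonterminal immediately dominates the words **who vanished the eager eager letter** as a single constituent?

[S [NP [NP [Det the] [N child]] [RelC [Rel who] [VP [V vanished] [NP [Det the] [AP [Adj eager] [AP [Adj eager]]] [N letter]]]]] [VP [AdvP [Adv silently]] [VP [V visited]]]]
The span 'who vanished the eager eager letter' is the RelC node built by RelC → Rel VP.

RelC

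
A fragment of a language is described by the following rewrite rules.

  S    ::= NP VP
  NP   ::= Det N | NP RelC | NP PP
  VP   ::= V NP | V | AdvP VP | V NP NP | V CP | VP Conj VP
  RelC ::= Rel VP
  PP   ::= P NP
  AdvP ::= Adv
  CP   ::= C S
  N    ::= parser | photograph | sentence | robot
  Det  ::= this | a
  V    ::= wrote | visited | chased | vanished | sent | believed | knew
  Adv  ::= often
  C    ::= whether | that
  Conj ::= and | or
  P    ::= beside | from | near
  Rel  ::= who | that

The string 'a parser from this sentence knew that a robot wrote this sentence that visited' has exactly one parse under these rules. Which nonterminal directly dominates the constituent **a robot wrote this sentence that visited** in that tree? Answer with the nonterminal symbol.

CP

S
  NP
    NP
      Det: a
      N: parser
    PP
      P: from
      NP
        Det: this
        N: sentence
  VP
    V: knew
    CP
      C: that
      S
        NP
          Det: a
          N: robot
        VP
          V: wrote
          NP
            NP
              Det: this
              N: sentence
            RelC
              Rel: that
              VP
                V: visited
The span 'a robot wrote this sentence that visited' is the S node built by S → NP VP.
Its mother is the CP built by CP → C S.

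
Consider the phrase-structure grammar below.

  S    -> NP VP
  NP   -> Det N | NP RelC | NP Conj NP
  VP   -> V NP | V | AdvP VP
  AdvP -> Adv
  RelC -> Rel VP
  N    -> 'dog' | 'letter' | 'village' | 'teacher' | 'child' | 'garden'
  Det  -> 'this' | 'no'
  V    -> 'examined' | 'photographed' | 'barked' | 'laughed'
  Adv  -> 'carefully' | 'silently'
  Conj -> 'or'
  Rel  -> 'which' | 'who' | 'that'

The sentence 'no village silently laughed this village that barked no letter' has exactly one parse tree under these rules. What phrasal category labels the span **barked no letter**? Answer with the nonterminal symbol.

[S [NP [Det no] [N village]] [VP [AdvP [Adv silently]] [VP [V laughed] [NP [NP [Det this] [N village]] [RelC [Rel that] [VP [V barked] [NP [Det no] [N letter]]]]]]]]
The span 'barked no letter' is the VP node built by VP → V NP.

VP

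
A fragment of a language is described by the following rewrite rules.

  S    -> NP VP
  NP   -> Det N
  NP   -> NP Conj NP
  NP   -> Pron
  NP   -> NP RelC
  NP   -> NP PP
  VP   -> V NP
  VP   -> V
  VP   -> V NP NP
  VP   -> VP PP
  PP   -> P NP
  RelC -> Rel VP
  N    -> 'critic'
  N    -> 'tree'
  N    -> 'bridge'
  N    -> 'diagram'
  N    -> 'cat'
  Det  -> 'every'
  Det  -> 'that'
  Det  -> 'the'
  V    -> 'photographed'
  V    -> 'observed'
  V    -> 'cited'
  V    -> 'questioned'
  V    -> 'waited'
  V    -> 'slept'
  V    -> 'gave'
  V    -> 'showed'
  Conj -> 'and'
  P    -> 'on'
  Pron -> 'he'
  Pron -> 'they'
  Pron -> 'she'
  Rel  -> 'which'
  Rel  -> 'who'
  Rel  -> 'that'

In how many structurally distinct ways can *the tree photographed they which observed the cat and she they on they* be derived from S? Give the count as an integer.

Two of the 8 distinct bracketings:
[S [NP [Det the] [N tree]] [VP [V photographed] [NP [NP [Pron they]] [RelC [Rel which] [VP [V observed] [NP [NP [Det the] [N cat]] [Conj and] [NP [Pron she]]] [NP [NP [Pron they]] [PP [P on] [NP [Pron they]]]]]]]]]
[S [NP [Det the] [N tree]] [VP [V photographed] [NP [NP [Pron they]] [RelC [Rel which] [VP [VP [V observed] [NP [NP [Det the] [N cat]] [Conj and] [NP [Pron she]]] [NP [Pron they]]] [PP [P on] [NP [Pron they]]]]]]]]
The difference turns on whether NP → NP PP is used at the relevant span, versus an alternative expansion of NP.

8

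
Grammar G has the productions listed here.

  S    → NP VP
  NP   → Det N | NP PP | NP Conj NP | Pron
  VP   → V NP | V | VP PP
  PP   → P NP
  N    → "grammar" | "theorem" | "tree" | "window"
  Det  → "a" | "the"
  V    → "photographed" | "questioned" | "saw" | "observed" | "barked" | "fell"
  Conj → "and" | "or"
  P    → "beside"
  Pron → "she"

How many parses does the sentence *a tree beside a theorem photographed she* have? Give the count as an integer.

1

[S [NP [NP [Det a] [N tree]] [PP [P beside] [NP [Det a] [N theorem]]]] [VP [V photographed] [NP [Pron she]]]]
No rule offers an alternative attachment or grouping for any span, so this is the only derivation.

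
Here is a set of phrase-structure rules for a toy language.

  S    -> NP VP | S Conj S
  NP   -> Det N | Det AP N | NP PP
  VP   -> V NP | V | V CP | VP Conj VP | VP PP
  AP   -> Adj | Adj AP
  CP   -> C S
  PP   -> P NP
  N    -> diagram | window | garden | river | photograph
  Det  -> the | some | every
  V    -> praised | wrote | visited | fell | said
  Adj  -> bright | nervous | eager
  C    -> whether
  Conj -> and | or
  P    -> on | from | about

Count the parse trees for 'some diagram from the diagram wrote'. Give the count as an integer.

[S [NP [NP [Det some] [N diagram]] [PP [P from] [NP [Det the] [N diagram]]]] [VP [V wrote]]]
No rule offers an alternative attachment or grouping for any span, so this is the only derivation.

1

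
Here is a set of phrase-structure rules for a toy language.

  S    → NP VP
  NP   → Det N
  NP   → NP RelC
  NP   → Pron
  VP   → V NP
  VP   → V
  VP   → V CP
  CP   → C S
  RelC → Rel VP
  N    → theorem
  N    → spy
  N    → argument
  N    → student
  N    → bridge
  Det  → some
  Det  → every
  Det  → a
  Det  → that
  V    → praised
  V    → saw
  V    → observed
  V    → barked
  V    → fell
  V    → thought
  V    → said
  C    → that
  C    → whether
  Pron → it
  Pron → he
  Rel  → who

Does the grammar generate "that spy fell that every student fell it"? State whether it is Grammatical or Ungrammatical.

S
  NP
    Det: that
    N: spy
  VP
    V: fell
    CP
      C: that
      S
        NP
          Det: every
          N: student
        VP
          V: fell
          NP
            Pron: it
The bracketing above is licensed at every node by one of the given productions, with S at the root.

Grammatical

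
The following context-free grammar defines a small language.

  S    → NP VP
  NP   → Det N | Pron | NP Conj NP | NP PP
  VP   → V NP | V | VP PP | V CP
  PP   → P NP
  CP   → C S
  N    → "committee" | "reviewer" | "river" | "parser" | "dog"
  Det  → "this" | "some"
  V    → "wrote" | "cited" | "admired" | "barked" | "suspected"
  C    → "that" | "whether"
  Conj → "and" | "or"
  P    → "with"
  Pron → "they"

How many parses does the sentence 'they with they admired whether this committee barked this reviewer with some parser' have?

Two of the 3 distinct bracketings:
[S [NP [NP [Pron they]] [PP [P with] [NP [Pron they]]]] [VP [VP [V admired] [CP [C whether] [S [NP [Det this] [N committee]] [VP [V barked] [NP [Det this] [N reviewer]]]]]] [PP [P with] [NP [Det some] [N parser]]]]]
[S [NP [NP [Pron they]] [PP [P with] [NP [Pron they]]]] [VP [V admired] [CP [C whether] [S [NP [Det this] [N committee]] [VP [V barked] [NP [NP [Det this] [N reviewer]] [PP [P with] [NP [Det some] [N parser]]]]]]]]]
The difference turns on whether VP → VP PP is used at the relevant span, versus an alternative expansion of VP.

3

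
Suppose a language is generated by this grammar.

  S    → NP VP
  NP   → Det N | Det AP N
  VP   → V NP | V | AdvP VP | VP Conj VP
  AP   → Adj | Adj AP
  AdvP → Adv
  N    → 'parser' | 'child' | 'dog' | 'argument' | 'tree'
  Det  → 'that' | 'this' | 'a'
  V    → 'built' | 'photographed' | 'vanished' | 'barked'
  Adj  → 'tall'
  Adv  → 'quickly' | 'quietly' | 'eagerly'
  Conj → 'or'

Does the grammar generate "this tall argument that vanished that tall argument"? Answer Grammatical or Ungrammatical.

Ungrammatical

An N word can never sit immediately before a Det word in any string this grammar generates, so the substring 'argument that' rules out a derivation.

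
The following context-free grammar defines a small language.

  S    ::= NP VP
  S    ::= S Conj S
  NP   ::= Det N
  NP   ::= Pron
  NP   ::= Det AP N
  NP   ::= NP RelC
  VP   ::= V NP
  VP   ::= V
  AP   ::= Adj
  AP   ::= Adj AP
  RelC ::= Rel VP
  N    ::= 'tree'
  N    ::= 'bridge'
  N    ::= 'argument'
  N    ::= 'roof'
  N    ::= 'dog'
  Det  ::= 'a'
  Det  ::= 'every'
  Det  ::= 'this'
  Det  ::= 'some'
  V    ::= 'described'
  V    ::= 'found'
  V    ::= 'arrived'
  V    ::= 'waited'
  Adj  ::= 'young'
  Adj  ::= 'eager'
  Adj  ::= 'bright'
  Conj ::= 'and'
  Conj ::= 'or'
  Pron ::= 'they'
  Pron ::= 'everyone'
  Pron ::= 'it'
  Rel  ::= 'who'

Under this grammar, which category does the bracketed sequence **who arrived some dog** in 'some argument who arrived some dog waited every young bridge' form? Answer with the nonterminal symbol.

S
  NP
    NP
      Det: some
      N: argument
    RelC
      Rel: who
      VP
        V: arrived
        NP
          Det: some
          N: dog
  VP
    V: waited
    NP
      Det: every
      AP
        Adj: young
      N: bridge
The span 'who arrived some dog' is the RelC node built by RelC → Rel VP.

RelC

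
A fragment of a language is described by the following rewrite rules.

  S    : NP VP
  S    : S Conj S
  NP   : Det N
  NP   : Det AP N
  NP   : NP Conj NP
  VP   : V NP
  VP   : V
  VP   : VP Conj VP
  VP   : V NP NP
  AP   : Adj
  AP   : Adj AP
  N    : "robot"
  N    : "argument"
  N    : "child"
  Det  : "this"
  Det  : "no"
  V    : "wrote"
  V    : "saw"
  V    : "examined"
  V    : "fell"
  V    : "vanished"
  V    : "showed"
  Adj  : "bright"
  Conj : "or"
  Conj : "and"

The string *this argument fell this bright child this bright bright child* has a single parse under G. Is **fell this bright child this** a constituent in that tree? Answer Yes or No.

[S [NP [Det this] [N argument]] [VP [V fell] [NP [Det this] [AP [Adj bright]] [N child]] [NP [Det this] [AP [Adj bright] [AP [Adj bright]]] [N child]]]]
The smallest constituent containing 'fell this bright child this' is the VP spanning 'fell this bright child this bright bright child'; no single node in the tree dominates exactly the given words.

No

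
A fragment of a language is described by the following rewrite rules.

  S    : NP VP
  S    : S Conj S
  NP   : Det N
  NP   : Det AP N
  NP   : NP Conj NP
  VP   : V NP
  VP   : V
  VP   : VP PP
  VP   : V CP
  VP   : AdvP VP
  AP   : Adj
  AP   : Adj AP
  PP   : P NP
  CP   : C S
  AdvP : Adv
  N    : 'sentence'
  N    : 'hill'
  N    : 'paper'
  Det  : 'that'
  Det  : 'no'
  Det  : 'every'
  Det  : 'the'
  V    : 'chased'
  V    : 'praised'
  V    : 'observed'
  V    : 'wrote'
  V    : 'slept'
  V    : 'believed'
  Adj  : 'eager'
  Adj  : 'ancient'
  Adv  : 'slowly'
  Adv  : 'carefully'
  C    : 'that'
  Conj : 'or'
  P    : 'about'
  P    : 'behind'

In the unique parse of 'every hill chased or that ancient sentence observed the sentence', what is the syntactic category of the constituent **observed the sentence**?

VP

S
  S
    NP
      Det: every
      N: hill
    VP
      V: chased
  Conj: or
  S
    NP
      Det: that
      AP
        Adj: ancient
      N: sentence
    VP
      V: observed
      NP
        Det: the
        N: sentence
The span 'observed the sentence' is the VP node built by VP → V NP.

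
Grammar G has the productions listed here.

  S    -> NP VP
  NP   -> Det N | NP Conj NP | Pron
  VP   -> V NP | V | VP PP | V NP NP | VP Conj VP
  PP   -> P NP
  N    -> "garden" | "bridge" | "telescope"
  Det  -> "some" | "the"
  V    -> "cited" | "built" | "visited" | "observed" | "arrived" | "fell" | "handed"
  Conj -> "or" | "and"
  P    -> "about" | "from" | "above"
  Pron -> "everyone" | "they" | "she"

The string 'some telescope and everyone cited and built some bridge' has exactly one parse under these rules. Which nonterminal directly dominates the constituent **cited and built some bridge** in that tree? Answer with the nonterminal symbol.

S
  NP
    NP
      Det: some
      N: telescope
    Conj: and
    NP
      Pron: everyone
  VP
    VP
      V: cited
    Conj: and
    VP
      V: built
      NP
        Det: some
        N: bridge
The span 'cited and built some bridge' is the VP node built by VP → VP Conj VP.
Its mother is the S built by S → NP VP.

S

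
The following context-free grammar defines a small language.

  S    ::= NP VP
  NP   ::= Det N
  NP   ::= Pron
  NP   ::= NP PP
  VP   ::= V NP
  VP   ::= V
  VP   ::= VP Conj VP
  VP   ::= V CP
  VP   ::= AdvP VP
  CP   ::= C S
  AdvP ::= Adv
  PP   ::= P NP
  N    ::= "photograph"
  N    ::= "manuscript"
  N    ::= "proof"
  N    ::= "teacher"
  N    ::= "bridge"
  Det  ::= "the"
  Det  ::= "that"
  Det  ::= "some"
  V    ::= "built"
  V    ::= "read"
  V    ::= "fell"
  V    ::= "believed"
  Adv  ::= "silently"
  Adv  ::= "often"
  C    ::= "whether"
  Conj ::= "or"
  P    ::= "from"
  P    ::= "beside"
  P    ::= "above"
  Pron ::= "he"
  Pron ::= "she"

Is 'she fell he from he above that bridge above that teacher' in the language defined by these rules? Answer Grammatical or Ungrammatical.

Grammatical

[S [NP [Pron she]] [VP [V fell] [NP [NP [Pron he]] [PP [P from] [NP [NP [Pron he]] [PP [P above] [NP [NP [Det that] [N bridge]] [PP [P above] [NP [Det that] [N teacher]]]]]]]]]]
Each bracket corresponds to one application of a listed rule, so the string is derivable from S.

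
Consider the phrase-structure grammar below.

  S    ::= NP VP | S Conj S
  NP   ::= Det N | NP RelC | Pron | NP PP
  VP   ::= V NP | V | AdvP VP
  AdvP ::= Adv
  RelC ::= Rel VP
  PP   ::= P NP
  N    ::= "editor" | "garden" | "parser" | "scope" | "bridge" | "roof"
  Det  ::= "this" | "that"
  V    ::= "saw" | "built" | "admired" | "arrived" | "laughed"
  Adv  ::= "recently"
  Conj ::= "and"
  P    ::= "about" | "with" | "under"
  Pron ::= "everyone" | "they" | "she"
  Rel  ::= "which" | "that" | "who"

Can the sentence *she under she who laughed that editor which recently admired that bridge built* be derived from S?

Grammatical

[S [NP [NP [NP [Pron she]] [PP [P under] [NP [Pron she]]]] [RelC [Rel who] [VP [V laughed] [NP [NP [Det that] [N editor]] [RelC [Rel which] [VP [AdvP [Adv recently]] [VP [V admired] [NP [Det that] [N bridge]]]]]]]]] [VP [V built]]]
Each bracket corresponds to one application of a listed rule, so the string is derivable from S.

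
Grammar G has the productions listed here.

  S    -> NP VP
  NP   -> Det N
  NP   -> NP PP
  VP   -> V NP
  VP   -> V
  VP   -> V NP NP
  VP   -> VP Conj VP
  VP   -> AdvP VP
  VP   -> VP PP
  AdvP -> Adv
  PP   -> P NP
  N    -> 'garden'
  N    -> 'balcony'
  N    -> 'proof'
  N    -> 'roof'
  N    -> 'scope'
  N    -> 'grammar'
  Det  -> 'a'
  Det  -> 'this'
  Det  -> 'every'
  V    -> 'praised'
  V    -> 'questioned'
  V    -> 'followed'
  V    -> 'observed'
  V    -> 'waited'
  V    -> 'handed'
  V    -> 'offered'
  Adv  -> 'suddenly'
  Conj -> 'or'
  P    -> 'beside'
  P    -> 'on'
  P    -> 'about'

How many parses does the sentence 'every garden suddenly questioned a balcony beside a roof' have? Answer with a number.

Two of the 3 distinct bracketings:
[S [NP [Det every] [N garden]] [VP [AdvP [Adv suddenly]] [VP [V questioned] [NP [NP [Det a] [N balcony]] [PP [P beside] [NP [Det a] [N roof]]]]]]]
[S [NP [Det every] [N garden]] [VP [AdvP [Adv suddenly]] [VP [VP [V questioned] [NP [Det a] [N balcony]]] [PP [P beside] [NP [Det a] [N roof]]]]]]
The difference turns on whether NP → NP PP is used at the relevant span, versus an alternative expansion of NP.

3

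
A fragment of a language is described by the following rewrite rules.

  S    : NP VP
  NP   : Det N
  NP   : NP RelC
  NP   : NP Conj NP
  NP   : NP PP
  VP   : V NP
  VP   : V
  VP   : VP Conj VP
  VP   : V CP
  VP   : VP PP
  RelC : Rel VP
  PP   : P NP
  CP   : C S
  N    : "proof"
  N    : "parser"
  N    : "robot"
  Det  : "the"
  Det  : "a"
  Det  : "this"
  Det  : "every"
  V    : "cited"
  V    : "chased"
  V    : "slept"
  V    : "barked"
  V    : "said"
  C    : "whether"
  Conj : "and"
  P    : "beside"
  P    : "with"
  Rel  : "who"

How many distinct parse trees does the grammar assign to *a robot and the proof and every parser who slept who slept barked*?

Two of the 9 distinct bracketings:
[S [NP [NP [NP [NP [Det a] [N robot]] [Conj and] [NP [NP [Det the] [N proof]] [Conj and] [NP [Det every] [N parser]]]] [RelC [Rel who] [VP [V slept]]]] [RelC [Rel who] [VP [V slept]]]] [VP [V barked]]]
[S [NP [NP [NP [NP [NP [Det a] [N robot]] [Conj and] [NP [Det the] [N proof]]] [Conj and] [NP [Det every] [N parser]]] [RelC [Rel who] [VP [V slept]]]] [RelC [Rel who] [VP [V slept]]]] [VP [V barked]]]
The trees differ in how a recursive rule is bracketed over the same span.

9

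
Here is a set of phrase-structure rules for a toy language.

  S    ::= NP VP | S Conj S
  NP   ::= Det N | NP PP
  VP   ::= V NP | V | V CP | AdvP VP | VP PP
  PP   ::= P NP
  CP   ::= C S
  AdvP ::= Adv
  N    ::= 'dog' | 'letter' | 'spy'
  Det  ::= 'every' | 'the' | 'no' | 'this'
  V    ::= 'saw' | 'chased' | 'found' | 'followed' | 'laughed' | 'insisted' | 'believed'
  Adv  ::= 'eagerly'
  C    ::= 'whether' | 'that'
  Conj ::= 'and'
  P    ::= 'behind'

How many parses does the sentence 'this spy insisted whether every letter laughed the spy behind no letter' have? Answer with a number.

Two of the 3 distinct bracketings:
[S [NP [Det this] [N spy]] [VP [V insisted] [CP [C whether] [S [NP [Det every] [N letter]] [VP [V laughed] [NP [NP [Det the] [N spy]] [PP [P behind] [NP [Det no] [N letter]]]]]]]]]
[S [NP [Det this] [N spy]] [VP [V insisted] [CP [C whether] [S [NP [Det every] [N letter]] [VP [VP [V laughed] [NP [Det the] [N spy]]] [PP [P behind] [NP [Det no] [N letter]]]]]]]]
The difference turns on whether NP → NP PP is used at the relevant span, versus an alternative expansion of NP.

3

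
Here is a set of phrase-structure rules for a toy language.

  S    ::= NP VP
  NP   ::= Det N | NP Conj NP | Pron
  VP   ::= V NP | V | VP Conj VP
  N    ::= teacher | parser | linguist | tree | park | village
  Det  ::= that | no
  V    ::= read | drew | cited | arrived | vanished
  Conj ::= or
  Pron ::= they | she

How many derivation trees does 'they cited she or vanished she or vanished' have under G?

The two bracketings:
[S [NP [Pron they]] [VP [VP [V cited] [NP [Pron she]]] [Conj or] [VP [VP [V vanished] [NP [Pron she]]] [Conj or] [VP [V vanished]]]]]
[S [NP [Pron they]] [VP [VP [VP [V cited] [NP [Pron she]]] [Conj or] [VP [V vanished] [NP [Pron she]]]] [Conj or] [VP [V vanished]]]]
The trees differ in how a recursive rule is bracketed over the same span.

2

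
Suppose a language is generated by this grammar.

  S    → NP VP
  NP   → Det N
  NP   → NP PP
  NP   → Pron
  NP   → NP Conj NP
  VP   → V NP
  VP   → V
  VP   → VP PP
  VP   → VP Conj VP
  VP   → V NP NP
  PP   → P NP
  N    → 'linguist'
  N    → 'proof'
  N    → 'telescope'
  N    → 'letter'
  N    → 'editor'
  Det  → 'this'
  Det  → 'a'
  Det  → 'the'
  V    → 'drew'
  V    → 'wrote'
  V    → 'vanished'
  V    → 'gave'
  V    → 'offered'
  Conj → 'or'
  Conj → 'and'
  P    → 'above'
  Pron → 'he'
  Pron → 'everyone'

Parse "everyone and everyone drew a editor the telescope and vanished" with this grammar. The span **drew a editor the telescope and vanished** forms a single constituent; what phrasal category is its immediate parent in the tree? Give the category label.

S

S
  NP
    NP
      Pron: everyone
    Conj: and
    NP
      Pron: everyone
  VP
    VP
      V: drew
      NP
        Det: a
        N: editor
      NP
        Det: the
        N: telescope
    Conj: and
    VP
      V: vanished
The span 'drew a editor the telescope and vanished' is the VP node built by VP → VP Conj VP.
Its mother is the S built by S → NP VP.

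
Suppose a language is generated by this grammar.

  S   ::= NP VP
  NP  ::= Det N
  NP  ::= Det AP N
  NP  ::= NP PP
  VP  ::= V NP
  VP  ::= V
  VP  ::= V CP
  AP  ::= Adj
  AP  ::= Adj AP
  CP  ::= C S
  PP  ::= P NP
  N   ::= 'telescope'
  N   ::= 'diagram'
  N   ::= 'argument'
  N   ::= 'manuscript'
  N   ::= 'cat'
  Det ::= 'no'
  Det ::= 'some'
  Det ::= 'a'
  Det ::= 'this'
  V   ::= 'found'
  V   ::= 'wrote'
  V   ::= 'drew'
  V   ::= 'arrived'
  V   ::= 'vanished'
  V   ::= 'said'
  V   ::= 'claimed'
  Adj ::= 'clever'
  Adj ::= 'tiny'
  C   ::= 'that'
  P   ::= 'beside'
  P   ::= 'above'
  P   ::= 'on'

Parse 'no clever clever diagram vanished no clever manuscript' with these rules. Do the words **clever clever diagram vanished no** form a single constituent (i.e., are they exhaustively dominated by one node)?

[S [NP [Det no] [AP [Adj clever] [AP [Adj clever]]] [N diagram]] [VP [V vanished] [NP [Det no] [AP [Adj clever]] [N manuscript]]]]
The smallest constituent containing 'clever clever diagram vanished no' is the S spanning 'no clever clever diagram vanished no clever manuscript'; no single node in the tree dominates exactly the given words.

No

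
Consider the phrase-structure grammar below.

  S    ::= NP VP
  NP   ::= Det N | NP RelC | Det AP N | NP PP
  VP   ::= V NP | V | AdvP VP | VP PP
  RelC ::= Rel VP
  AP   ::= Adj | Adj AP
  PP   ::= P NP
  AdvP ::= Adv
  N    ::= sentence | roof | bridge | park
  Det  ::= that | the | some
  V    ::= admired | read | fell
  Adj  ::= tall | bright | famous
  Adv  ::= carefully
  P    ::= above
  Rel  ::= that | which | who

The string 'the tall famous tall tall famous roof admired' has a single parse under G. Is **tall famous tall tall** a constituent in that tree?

No

[S [NP [Det the] [AP [Adj tall] [AP [Adj famous] [AP [Adj tall] [AP [Adj tall] [AP [Adj famous]]]]]] [N roof]] [VP [V admired]]]
The smallest constituent containing 'tall famous tall tall' is the AP spanning 'tall famous tall tall famous'; no single node in the tree dominates exactly the given words.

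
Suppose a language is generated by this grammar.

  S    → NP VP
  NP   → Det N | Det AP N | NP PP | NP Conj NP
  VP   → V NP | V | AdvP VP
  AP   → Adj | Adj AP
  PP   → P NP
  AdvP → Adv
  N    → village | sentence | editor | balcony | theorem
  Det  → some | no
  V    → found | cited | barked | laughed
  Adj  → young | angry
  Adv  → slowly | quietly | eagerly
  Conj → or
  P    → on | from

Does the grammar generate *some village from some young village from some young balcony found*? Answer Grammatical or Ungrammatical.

S
  NP
    NP
      Det: some
      N: village
    PP
      P: from
      NP
        NP
          Det: some
          AP
            Adj: young
          N: village
        PP
          P: from
          NP
            Det: some
            AP
              Adj: young
            N: balcony
  VP
    V: found
Every word is introduced by a lexical rule and the phrasal rules combine the resulting categories into a single S.

Grammatical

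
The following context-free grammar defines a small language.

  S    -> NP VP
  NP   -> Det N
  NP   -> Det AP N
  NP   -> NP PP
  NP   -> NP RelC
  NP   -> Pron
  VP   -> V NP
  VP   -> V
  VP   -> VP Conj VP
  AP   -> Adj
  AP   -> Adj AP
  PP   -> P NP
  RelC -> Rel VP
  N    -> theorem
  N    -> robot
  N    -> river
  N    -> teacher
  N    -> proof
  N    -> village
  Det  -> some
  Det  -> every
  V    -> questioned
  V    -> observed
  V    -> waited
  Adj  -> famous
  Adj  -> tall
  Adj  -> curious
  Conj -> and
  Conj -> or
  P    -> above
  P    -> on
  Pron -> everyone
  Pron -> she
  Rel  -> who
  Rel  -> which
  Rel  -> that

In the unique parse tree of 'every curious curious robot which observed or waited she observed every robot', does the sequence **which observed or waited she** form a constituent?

Yes

[S [NP [NP [Det every] [AP [Adj curious] [AP [Adj curious]]] [N robot]] [RelC [Rel which] [VP [VP [V observed]] [Conj or] [VP [V waited] [NP [Pron she]]]]]] [VP [V observed] [NP [Det every] [N robot]]]]
The words 'which observed or waited she' are exhaustively dominated by a single RelC node (built by RelC → Rel VP), so they form a constituent.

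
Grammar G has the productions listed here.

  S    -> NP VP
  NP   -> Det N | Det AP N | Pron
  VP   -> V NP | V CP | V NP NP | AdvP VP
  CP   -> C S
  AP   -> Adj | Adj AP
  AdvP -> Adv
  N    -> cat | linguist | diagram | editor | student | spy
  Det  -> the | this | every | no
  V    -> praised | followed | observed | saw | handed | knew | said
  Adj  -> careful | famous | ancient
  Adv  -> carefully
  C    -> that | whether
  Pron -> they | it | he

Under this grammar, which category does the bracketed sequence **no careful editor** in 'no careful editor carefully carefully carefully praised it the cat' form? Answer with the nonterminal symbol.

S
  NP
    Det: no
    AP
      Adj: careful
    N: editor
  VP
    AdvP
      Adv: carefully
    VP
      AdvP
        Adv: carefully
      VP
        AdvP
          Adv: carefully
        VP
          V: praised
          NP
            Pron: it
          NP
            Det: the
            N: cat
The span 'no careful editor' is the NP node built by NP → Det AP N.

NP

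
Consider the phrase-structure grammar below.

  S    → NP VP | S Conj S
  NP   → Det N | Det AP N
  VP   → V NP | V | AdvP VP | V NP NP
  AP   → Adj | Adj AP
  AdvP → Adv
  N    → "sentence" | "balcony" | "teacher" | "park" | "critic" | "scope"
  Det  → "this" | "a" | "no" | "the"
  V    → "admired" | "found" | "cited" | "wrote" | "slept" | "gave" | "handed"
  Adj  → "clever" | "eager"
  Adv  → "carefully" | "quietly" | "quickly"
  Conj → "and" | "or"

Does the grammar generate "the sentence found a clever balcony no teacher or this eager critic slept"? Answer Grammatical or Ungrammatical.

S
  S
    NP
      Det: the
      N: sentence
    VP
      V: found
      NP
        Det: a
        AP
          Adj: clever
        N: balcony
      NP
        Det: no
        N: teacher
  Conj: or
  S
    NP
      Det: this
      AP
        Adj: eager
      N: critic
    VP
      V: slept
Every word is introduced by a lexical rule and the phrasal rules combine the resulting categories into a single S.

Grammatical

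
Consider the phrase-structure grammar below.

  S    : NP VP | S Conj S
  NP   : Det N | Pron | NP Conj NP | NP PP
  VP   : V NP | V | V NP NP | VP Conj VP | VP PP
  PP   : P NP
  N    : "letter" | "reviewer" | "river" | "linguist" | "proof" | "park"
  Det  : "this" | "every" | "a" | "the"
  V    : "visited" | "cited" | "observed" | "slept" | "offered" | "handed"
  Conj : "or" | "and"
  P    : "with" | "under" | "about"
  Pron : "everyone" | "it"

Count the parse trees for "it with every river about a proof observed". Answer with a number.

The two bracketings:
[S [NP [NP [Pron it]] [PP [P with] [NP [NP [Det every] [N river]] [PP [P about] [NP [Det a] [N proof]]]]]] [VP [V observed]]]
[S [NP [NP [NP [Pron it]] [PP [P with] [NP [Det every] [N river]]]] [PP [P about] [NP [Det a] [N proof]]]] [VP [V observed]]]
The trees differ in how a recursive rule is bracketed over the same span.

2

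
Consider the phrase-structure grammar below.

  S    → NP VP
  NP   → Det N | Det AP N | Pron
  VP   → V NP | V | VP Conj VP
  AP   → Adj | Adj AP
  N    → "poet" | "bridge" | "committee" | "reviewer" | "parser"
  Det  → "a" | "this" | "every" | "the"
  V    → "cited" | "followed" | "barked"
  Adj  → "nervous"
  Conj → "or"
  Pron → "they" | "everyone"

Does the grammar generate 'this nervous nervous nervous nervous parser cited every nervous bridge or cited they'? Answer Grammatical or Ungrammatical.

Grammatical

[S [NP [Det this] [AP [Adj nervous] [AP [Adj nervous] [AP [Adj nervous] [AP [Adj nervous]]]]] [N parser]] [VP [VP [V cited] [NP [Det every] [AP [Adj nervous]] [N bridge]]] [Conj or] [VP [V cited] [NP [Pron they]]]]]
The bracketing above is licensed at every node by one of the given productions, with S at the root.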